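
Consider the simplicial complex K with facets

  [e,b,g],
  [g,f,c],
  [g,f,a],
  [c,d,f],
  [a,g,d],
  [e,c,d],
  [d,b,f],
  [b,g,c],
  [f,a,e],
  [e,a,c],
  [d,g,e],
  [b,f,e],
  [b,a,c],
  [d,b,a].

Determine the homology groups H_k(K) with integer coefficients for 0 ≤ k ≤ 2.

H_0 = Z,  H_1 = Z^2,  H_2 = Z.

Order the vertices as a < b < c < d < e < f < g. Listing each simplex with vertices in this order, K has dimension 2 with simplices:

  0-simplices (7): a, b, c, d, e, f, g
  1-simplices (21): ab, ac, ad, ae, af, ag, bc, bd, be, bf, bg, cd, ce, cf, cg, de, df, dg, ef, eg, fg
  2-simplices (14): abc, abd, ace, adg, aef, afg, bcg, bdf, bef, beg, cde, cdf, cfg, deg

so the chain groups are C_0 ≅ Z^7, C_1 ≅ Z^21, C_2 ≅ Z^14.

∂_1: C_1 → C_0 sends each edge [p,q] (with p < q) to q − p.
This gives a 7×21 integer matrix of rank 6; reducing to Smith normal form yields diagonal entries (1,1,1,1,1,1).

Boundary ∂_2: C_2 → C_1 sends each 2-simplex [p,q,r] to [q,r] − [p,r] + [p,q]. For instance
  ∂cde = de − ce + cd,
  ∂cdf = df − cf + cd.
As a 21×14 matrix over Z this has rank 13, with invariant factors (1,1,1,1,1,1,1,1,1,1,1,1,1).

Computing H_k = (kernel of ∂_k) / (image of ∂_{k+1}):

  H_0: rank C_0 − rank ∂_1 = 7 − 6 = 1, and the invariant factors of ∂_1 are all 1, so H_0 = Z.
  H_1: rank ker ∂_1 − rank ∂_2 = (21 − 6) − 13 = 2, and the invariant factors of ∂_2 are all 1, so H_1 = Z^2.
  H_2: rank ker ∂_2 − rank ∂_3 = (14 − 13) − 0 = 1, and there is no ∂_3, so H_2 = Z.

(K is a triangulation of the torus T^2.)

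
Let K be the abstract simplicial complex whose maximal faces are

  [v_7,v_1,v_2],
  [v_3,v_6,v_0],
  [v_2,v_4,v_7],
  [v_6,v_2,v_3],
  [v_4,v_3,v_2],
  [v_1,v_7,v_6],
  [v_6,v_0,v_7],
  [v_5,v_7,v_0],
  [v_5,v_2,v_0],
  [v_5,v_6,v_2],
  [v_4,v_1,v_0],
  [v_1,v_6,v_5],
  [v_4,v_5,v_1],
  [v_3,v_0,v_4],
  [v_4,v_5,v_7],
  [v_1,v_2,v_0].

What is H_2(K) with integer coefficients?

H_2 = Z.

Fix the vertex order v_0 < v_1 < v_2 < v_3 < v_4 < v_5 < v_6 < v_7 and write every simplex with vertices in increasing order. Then dim K = 2 and the simplices of K are:

  0-simplices (8): [v_0], [v_1], [v_2], [v_3], [v_4], [v_5], [v_6], [v_7]
  1-simplices (24): (24 of them)
  2-simplices (16): (16 of them)

Hence C_0 ≅ Z^8, C_1 ≅ Z^24, C_2 ≅ Z^16.

∂_1: C_1 → C_0 maps an edge to its endpoints' difference, ∂[p,q] = q − p. For instance
  ∂[v_4,v_7] = [v_7] − [v_4].
The resulting 8×24 matrix has rank 7, and its Smith normal form has invariant factors (1,1,1,1,1,1,1).

∂_2: C_2 → C_1 maps a triangle to the signed sum of its edges. For instance
  ∂[v_1,v_2,v_7] = [v_2,v_7] − [v_1,v_7] + [v_1,v_2],
  ∂[v_1,v_4,v_5] = [v_4,v_5] − [v_1,v_5] + [v_1,v_4].
This gives a 24×16 integer matrix of rank 15; reducing to Smith normal form yields diagonal entries (1,1,1,1,1,1,1,1,1,1,1,1,1,1,1).

Now H_k = ker ∂_k / im ∂_{k+1}, so:

  H_2: rank ker ∂_2 − rank ∂_3 = (16 − 15) − 0 = 1, and there is no ∂_3, so H_2 ≅ Z.

(K is a triangulation of the torus T^2.)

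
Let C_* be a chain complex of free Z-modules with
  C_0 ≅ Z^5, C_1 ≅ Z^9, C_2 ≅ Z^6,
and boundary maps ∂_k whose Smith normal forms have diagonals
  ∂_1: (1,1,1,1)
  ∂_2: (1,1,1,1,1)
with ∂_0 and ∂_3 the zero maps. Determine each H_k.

H_0 ≅ Z,  H_1 = 0,  H_2 ≅ Z.

H_0: b_0 = 5 − 0 − 4 = 1; torsion from ∂_1 factors > 1: none. So H_0 ≅ Z.
H_1: b_1 = 9 − 4 − 5 = 0; torsion from ∂_2 factors > 1: none. So H_1 ≅ 0.
H_2: b_2 = 6 − 5 − 0 = 1; torsion from ∂_3 factors > 1: none. So H_2 ≅ Z.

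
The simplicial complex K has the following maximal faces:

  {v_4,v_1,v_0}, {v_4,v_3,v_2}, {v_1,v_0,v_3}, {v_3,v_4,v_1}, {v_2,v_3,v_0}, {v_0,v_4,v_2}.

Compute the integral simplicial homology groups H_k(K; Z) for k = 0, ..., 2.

We work with the vertex ordering v_0 < v_1 < v_2 < v_3 < v_4. The simplices of K, each written with vertices in increasing order, are:

  0-simplices (5): [v_0], [v_1], [v_2], [v_3], [v_4]
  1-simplices (9): [v_0,v_1], [v_0,v_2], [v_0,v_3], [v_0,v_4], [v_1,v_3], [v_1,v_4], [v_2,v_3], [v_2,v_4], [v_3,v_4]
  2-simplices (6): [v_0,v_1,v_3], [v_0,v_1,v_4], [v_0,v_2,v_3], [v_0,v_2,v_4], [v_1,v_3,v_4], [v_2,v_3,v_4]

giving chain groups C_0 ≅ Z^5, C_1 ≅ Z^9, C_2 ≅ Z^6.

The boundary map ∂_1: C_1 → C_0 sends each edge [p,q] (with p < q) to q − p. For instance
  ∂[v_1,v_4] = [v_4] − [v_1].
As a 5×9 matrix over Z this has rank 4, with invariant factors (1,1,1,1).

Boundary ∂_2: C_2 → C_1 sends each 2-simplex [p,q,r] to [q,r] − [p,r] + [p,q]. For instance
  ∂[v_0,v_1,v_4] = [v_1,v_4] − [v_0,v_4] + [v_0,v_1],
  ∂[v_1,v_3,v_4] = [v_3,v_4] − [v_1,v_4] + [v_1,v_3].
The 9×6 boundary matrix has rank 5 and Smith normal form diag(1,1,1,1,1).

Reading off H_k = ker ∂_k / im ∂_{k+1}:

  H_0: rank C_0 − rank ∂_1 = 5 − 4 = 1, and the invariant factors of ∂_1 are all 1, so H_0 ≅ Z.
  H_1: rank ker ∂_1 − rank ∂_2 = (9 − 4) − 5 = 0, and the invariant factors of ∂_2 are all 1, so H_1 ≅ 0.
  H_2: rank ker ∂_2 − rank ∂_3 = (6 − 5) − 0 = 1, and there is no ∂_3, so H_2 ≅ Z.

As a check, the Euler characteristic is 5 − 9 + 6 = 2, which agrees with 1 − 0 + 1 = 2.
(K is a triangulation of the 2-sphere S^2.)

H_0 ≅ Z,  H_1 = 0,  H_2 ≅ Z.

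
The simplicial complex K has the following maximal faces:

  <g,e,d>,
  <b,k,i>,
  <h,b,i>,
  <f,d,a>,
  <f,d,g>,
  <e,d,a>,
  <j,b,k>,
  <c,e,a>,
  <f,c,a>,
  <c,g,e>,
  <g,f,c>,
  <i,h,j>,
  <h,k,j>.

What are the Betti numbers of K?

Fix the vertex order a < b < c < d < e < f < g < h < i < j < k and write every simplex with vertices in increasing order. Then dim K = 2 and the simplices of K are:

  0-simplices (11): a, b, c, d, e, f, g, h, i, j, k
  1-simplices (22): ac, ad, ae, af, bh, bi, bj, bk, ce, cf, cg, de, df, dg, eg, fg, hi, hj, hk, ij, ik, jk
  2-simplices (13): ace, acf, ade, adf, bhi, bik, bjk, ceg, cfg, deg, dfg, hij, hjk

so the chain groups are C_0 ≅ Z^11, C_1 ≅ Z^22, C_2 ≅ Z^13.

∂_1: C_1 → C_0 is given by ∂[p,q] = [q] − [p]. For instance
  ∂af = f − a.
The 11×22 boundary matrix has rank 9 and Smith normal form diag(1,1,1,1,1,1,1,1,1).

The boundary map ∂_2: C_2 → C_1 maps a triangle to the signed sum of its edges. For instance
  ∂cfg = fg − cg + cf,
  ∂ace = ce − ae + ac.
The resulting 22×13 matrix has rank 12, and its Smith normal form has invariant factors (1,1,1,1,1,1,1,1,1,1,1,1).

From H_k ≅ ker(∂_k) / im(∂_{k+1}) we obtain:

  H_0: rank C_0 − rank ∂_1 = 11 − 9 = 2, and the invariant factors of ∂_1 are all 1, so H_0 = Z^2.
  H_1: rank ker ∂_1 − rank ∂_2 = (22 − 9) − 12 = 1, and the invariant factors of ∂_2 are all 1, so H_1 = Z.
  H_2: rank ker ∂_2 − rank ∂_3 = (13 − 12) − 0 = 1, and there is no ∂_3, so H_2 = Z.

As a check, the Euler characteristic is 11 − 22 + 13 = 2, which agrees with 2 − 1 + 1 = 2.
(K is a triangulation of the disjoint union of the Möbius band and the 2-sphere S^2.)

Hence the Betti numbers are b_0 = 2, b_1 = 1, b_2 = 1.

b_0 = 2, b_1 = 1, b_2 = 1.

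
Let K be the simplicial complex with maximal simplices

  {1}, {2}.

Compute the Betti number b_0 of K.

b_0 = 2.

Order the vertices as 1 < 2. Listing each simplex with vertices in this order, K has dimension 0 with simplices:

  0-simplices (2): [1], [2]

Hence C_0 ≅ Z^2.

Reading off H_k = ker ∂_k / im ∂_{k+1}:

  H_0: rank C_0 − rank ∂_1 = 2 − 0 = 2, and there is no ∂_1, so H_0 = Z^2.

(K is a triangulation of a set of 2 points.)

Hence the Betti numbers are b_0 = 2.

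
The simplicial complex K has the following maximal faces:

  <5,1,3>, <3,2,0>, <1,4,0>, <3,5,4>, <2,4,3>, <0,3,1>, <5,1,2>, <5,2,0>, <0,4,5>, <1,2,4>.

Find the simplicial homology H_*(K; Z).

K has 6 vertices, 15 edges, 10 triangles.
rank ∂_0 = 0, rank ∂_1 = 5 ⇒ b_0 = 6 − 0 − 5 = 1; all invariant factors of ∂_1 are 1 so no torsion. So H_0 ≅ Z.
rank ∂_1 = 5, rank ∂_2 = 10 ⇒ b_1 = 15 − 5 − 10 = 0; ∂_2 has invariant factor(s) [2] giving torsion. So H_1 ≅ Z/2.
rank ∂_2 = 10, rank ∂_3 = 0 ⇒ b_2 = 10 − 10 − 0 = 0. So H_2 ≅ 0.

H_0 = Z,  H_1 = Z/2,  H_2 = 0.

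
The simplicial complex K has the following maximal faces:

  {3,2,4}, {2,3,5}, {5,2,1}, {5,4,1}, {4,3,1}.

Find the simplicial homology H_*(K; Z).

Fix the vertex order 1 < 2 < 3 < 4 < 5 and write every simplex with vertices in increasing order. Then dim K = 2 and the simplices of K are:

  0-simplices (5): [1], [2], [3], [4], [5]
  1-simplices (10): [1,2], [1,3], [1,4], [1,5], [2,3], [2,4], [2,5], [3,4], [3,5], [4,5]
  2-simplices (5): [1,2,5], [1,3,4], [1,4,5], [2,3,4], [2,3,5]

giving chain groups C_0 ≅ Z^5, C_1 ≅ Z^10, C_2 ≅ Z^5.

∂_1: C_1 → C_0 sends each edge [p,q] (with p < q) to q − p. For instance
  ∂[1,5] = [5] − [1].
The 5×10 boundary matrix has rank 4 and Smith normal form diag(1,1,1,1).

∂_2: C_2 → C_1 acts by ∂[p,q,r] = [q,r] − [p,r] + [p,q]. For instance
  ∂[2,3,4] = [3,4] − [2,4] + [2,3],
  ∂[1,3,4] = [3,4] − [1,4] + [1,3].
This gives a 10×5 integer matrix of rank 5; reducing to Smith normal form yields diagonal entries (1,1,1,1,1).

From H_k ≅ ker(∂_k) / im(∂_{k+1}) we obtain:

  H_0: rank C_0 − rank ∂_1 = 5 − 4 = 1, and the invariant factors of ∂_1 are all 1, so H_0 ≅ Z.
  H_1: rank ker ∂_1 − rank ∂_2 = (10 − 4) − 5 = 1, and the invariant factors of ∂_2 are all 1, so H_1 ≅ Z.
  H_2: rank ker ∂_2 − rank ∂_3 = (5 − 5) − 0 = 0, and there is no ∂_3, so H_2 ≅ 0.

(K is a triangulation of the Möbius band.)

H_0 ≅ Z,  H_1 ≅ Z,  H_2 = 0.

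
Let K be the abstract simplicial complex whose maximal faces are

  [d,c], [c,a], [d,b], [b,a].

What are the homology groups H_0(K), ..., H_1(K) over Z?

Order the vertices as a < b < c < d. Listing each simplex with vertices in this order, K has dimension 1 with simplices:

  0-simplices (4): a, b, c, d
  1-simplices (4): ab, ac, bd, cd

Hence C_0 ≅ Z^4, C_1 ≅ Z^4.

Boundary ∂_1: C_1 → C_0 sends each edge [p,q] (with p < q) to q − p. For instance
  ∂cd = d − c.
The 4×4 boundary matrix has rank 3 and Smith normal form diag(1,1,1).

Now H_k = ker ∂_k / im ∂_{k+1}, so:

  H_0: rank C_0 − rank ∂_1 = 4 − 3 = 1, and the invariant factors of ∂_1 are all 1, so H_0 = Z.
  H_1: rank ker ∂_1 − rank ∂_2 = (4 − 3) − 0 = 1, and there is no ∂_2, so H_1 = Z.

H_0 = Z,  H_1 = Z.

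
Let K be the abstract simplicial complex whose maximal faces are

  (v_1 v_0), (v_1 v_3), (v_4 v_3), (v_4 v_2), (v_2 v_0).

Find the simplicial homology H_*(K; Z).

We work with the vertex ordering v_0 < v_1 < v_2 < v_3 < v_4. The simplices of K, each written with vertices in increasing order, are:

  0-simplices (5): [v_0], [v_1], [v_2], [v_3], [v_4]
  1-simplices (5): [v_0,v_1], [v_0,v_2], [v_1,v_3], [v_2,v_4], [v_3,v_4]

so the chain groups are C_0 ≅ Z^5, C_1 ≅ Z^5.

Boundary ∂_1: C_1 → C_0 sends each edge [p,q] (with p < q) to q − p. For instance
  ∂[v_2,v_4] = [v_4] − [v_2].
The resulting 5×5 matrix has rank 4, and its Smith normal form has invariant factors (1,1,1,1).

From H_k ≅ ker(∂_k) / im(∂_{k+1}) we obtain:

  H_0: rank C_0 − rank ∂_1 = 5 − 4 = 1, and the invariant factors of ∂_1 are all 1, so H_0 = Z.
  H_1: rank ker ∂_1 − rank ∂_2 = (5 − 4) − 0 = 1, and there is no ∂_2, so H_1 = Z.

As a check, the Euler characteristic is 5 − 5 = 0, which agrees with 1 − 1 = 0.
(K is a triangulation of the circle S^1.)

H_0 ≅ Z,  H_1 ≅ Z.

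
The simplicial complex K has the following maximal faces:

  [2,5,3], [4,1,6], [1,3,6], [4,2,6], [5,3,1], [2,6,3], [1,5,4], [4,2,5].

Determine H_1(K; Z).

K has 6 vertices, 12 edges, 8 triangles.
rank ∂_1 = 5, rank ∂_2 = 7 ⇒ b_1 = 12 − 5 − 7 = 0; all invariant factors of ∂_2 are 1 so no torsion. So H_1 ≅ 0.

H_1 = 0.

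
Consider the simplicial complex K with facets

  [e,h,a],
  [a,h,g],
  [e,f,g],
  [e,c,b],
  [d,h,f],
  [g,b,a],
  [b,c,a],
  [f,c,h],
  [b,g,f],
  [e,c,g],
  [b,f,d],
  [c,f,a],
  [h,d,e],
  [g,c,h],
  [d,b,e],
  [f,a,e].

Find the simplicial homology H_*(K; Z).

H_0 ≅ Z,  H_1 ≅ Z^2,  H_2 ≅ Z.

K has 8 vertices, 24 edges, 16 triangles.
rank ∂_0 = 0, rank ∂_1 = 7 ⇒ b_0 = 8 − 0 − 7 = 1; all invariant factors of ∂_1 are 1 so no torsion. So H_0 = Z.
rank ∂_1 = 7, rank ∂_2 = 15 ⇒ b_1 = 24 − 7 − 15 = 2; all invariant factors of ∂_2 are 1 so no torsion. So H_1 = Z^2.
rank ∂_2 = 15, rank ∂_3 = 0 ⇒ b_2 = 16 − 15 − 0 = 1. So H_2 = Z.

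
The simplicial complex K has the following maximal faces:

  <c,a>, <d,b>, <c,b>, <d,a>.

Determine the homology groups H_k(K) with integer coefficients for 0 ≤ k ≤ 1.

We work with the vertex ordering a < b < c < d. The simplices of K, each written with vertices in increasing order, are:

  0-simplices (4): a, b, c, d
  1-simplices (4): ac, ad, bc, bd

giving chain groups C_0 ≅ Z^4, C_1 ≅ Z^4.

The boundary map ∂_1: C_1 → C_0 maps an edge to its endpoints' difference, ∂[p,q] = q − p.
The 4×4 boundary matrix has rank 3 and Smith normal form diag(1,1,1).

From H_k ≅ ker(∂_k) / im(∂_{k+1}) we obtain:

  H_0: rank C_0 − rank ∂_1 = 4 − 3 = 1, and the invariant factors of ∂_1 are all 1, so H_0 = Z.
  H_1: rank ker ∂_1 − rank ∂_2 = (4 − 3) − 0 = 1, and there is no ∂_2, so H_1 = Z.

As a check, the Euler characteristic is 4 − 4 = 0, which agrees with 1 − 1 = 0.

H_0 ≅ Z,  H_1 ≅ Z.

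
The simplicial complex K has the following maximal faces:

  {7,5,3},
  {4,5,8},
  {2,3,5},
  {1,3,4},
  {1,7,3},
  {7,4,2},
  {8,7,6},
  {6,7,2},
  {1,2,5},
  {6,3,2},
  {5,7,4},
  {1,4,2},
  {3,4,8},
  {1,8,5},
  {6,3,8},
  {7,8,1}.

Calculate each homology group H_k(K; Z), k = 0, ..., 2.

Take the total order 1 < 2 < 3 < 4 < 5 < 6 < 7 < 8 on the vertex set. Then K (dimension 2) consists of the simplices:

  0-simplices (8): [1], [2], [3], [4], [5], [6], [7], [8]
  1-simplices (24): (24 of them)
  2-simplices (16): [1,2,4], [1,2,5], [1,3,4], [1,3,7], [1,5,8], [1,7,8], [2,3,5], [2,3,6], [2,4,7], [2,6,7], [3,4,8], [3,5,7], [3,6,8], [4,5,7], [4,5,8], [6,7,8]

Hence C_0 ≅ Z^8, C_1 ≅ Z^24, C_2 ≅ Z^16.

∂_1: C_1 → C_0 maps an edge to its endpoints' difference, ∂[p,q] = q − p. For instance
  ∂[3,6] = [6] − [3].
As a 8×24 matrix over Z this has rank 7, with invariant factors (1,1,1,1,1,1,1).

Boundary ∂_2: C_2 → C_1 maps a triangle to the signed sum of its edges. For instance
  ∂[1,3,7] = [3,7] − [1,7] + [1,3],
  ∂[3,5,7] = [5,7] − [3,7] + [3,5].
As a 24×16 matrix over Z this has rank 15, with invariant factors (1,1,1,1,1,1,1,1,1,1,1,1,1,1,1).

Computing H_k = (kernel of ∂_k) / (image of ∂_{k+1}):

  H_0: rank C_0 − rank ∂_1 = 8 − 7 = 1, and the invariant factors of ∂_1 are all 1, so H_0 ≅ Z.
  H_1: rank ker ∂_1 − rank ∂_2 = (24 − 7) − 15 = 2, and the invariant factors of ∂_2 are all 1, so H_1 ≅ Z^2.
  H_2: rank ker ∂_2 − rank ∂_3 = (16 − 15) − 0 = 1, and there is no ∂_3, so H_2 ≅ Z.

As a check, the Euler characteristic is 8 − 24 + 16 = 0, which agrees with 1 − 2 + 1 = 0.

H_0 ≅ Z,  H_1 ≅ Z^2,  H_2 ≅ Z.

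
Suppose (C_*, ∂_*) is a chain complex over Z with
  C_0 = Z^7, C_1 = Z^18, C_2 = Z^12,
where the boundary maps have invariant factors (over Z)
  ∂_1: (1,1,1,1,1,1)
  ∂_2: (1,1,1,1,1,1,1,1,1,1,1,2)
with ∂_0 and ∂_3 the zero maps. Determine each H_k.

H_0: b_0 = 7 − 0 − 6 = 1; torsion from ∂_1 factors > 1: none. So H_0 ≅ Z.
H_1: b_1 = 18 − 6 − 12 = 0; torsion from ∂_2 factors > 1: [2]. So H_1 ≅ Z/2.
H_2: b_2 = 12 − 12 − 0 = 0; torsion from ∂_3 factors > 1: none. So H_2 ≅ 0.

H_0 ≅ Z,  H_1 ≅ Z/2,  H_2 = 0.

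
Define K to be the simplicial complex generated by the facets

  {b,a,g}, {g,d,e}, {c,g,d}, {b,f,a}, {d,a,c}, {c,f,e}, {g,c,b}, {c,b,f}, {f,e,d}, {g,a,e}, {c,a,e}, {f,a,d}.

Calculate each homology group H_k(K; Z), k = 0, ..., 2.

Order the vertices as a < b < c < d < e < f < g. Listing each simplex with vertices in this order, K has dimension 2 with simplices:

  0-simplices (7): a, b, c, d, e, f, g
  1-simplices (18): ab, ac, ad, ae, af, ag, bc, bf, bg, cd, ce, cf, cg, de, df, dg, ef, eg
  2-simplices (12): abf, abg, acd, ace, adf, aeg, bcf, bcg, cdg, cef, def, deg

Hence C_0 ≅ Z^7, C_1 ≅ Z^18, C_2 ≅ Z^12.

Boundary ∂_1: C_1 → C_0 maps an edge to its endpoints' difference, ∂[p,q] = q − p. For instance
  ∂ac = c − a.
As a 7×18 matrix over Z this has rank 6, with invariant factors (1,1,1,1,1,1).

The boundary map ∂_2: C_2 → C_1 maps a triangle to the signed sum of its edges. For instance
  ∂bcf = cf − bf + bc,
  ∂def = ef − df + de.
The 18×12 boundary matrix has rank 12 and Smith normal form diag(1,1,1,1,1,1,1,1,1,1,1,2).

From H_k ≅ ker(∂_k) / im(∂_{k+1}) we obtain:

  H_0: rank C_0 − rank ∂_1 = 7 − 6 = 1, and the invariant factors of ∂_1 are all 1, so H_0 ≅ Z.
  H_1: rank ker ∂_1 − rank ∂_2 = (18 − 6) − 12 = 0, and ∂_2 has invariant factor 2 > 1, so H_1 ≅ Z/2.
  H_2: rank ker ∂_2 − rank ∂_3 = (12 − 12) − 0 = 0, and there is no ∂_3, so H_2 ≅ 0.

As a check, the Euler characteristic is 7 − 18 + 12 = 1, which agrees with 1 − 0 + 0 = 1.

H_0 = Z,  H_1 = Z/2,  H_2 = 0.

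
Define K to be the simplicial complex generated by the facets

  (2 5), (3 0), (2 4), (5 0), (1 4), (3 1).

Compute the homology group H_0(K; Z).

Take the total order 0 < 1 < 2 < 3 < 4 < 5 on the vertex set. Then K (dimension 1) consists of the simplices:

  0-simplices (6): [0], [1], [2], [3], [4], [5]
  1-simplices (6): [0,3], [0,5], [1,3], [1,4], [2,4], [2,5]

giving chain groups C_0 ≅ Z^6, C_1 ≅ Z^6.

Boundary ∂_1: C_1 → C_0 is given by ∂[p,q] = [q] − [p].
As a 6×6 matrix over Z this has rank 5, with invariant factors (1,1,1,1,1).

From H_k ≅ ker(∂_k) / im(∂_{k+1}) we obtain:

  H_0: rank C_0 − rank ∂_1 = 6 − 5 = 1, and the invariant factors of ∂_1 are all 1, so H_0 = Z.

H_0 ≅ Z.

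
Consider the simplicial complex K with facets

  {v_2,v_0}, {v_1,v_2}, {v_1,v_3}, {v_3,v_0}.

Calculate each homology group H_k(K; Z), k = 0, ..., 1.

H_0 = Z,  H_1 = Z.

Order the vertices as v_0 < v_1 < v_2 < v_3. Listing each simplex with vertices in this order, K has dimension 1 with simplices:

  0-simplices (4): [v_0], [v_1], [v_2], [v_3]
  1-simplices (4): [v_0,v_2], [v_0,v_3], [v_1,v_2], [v_1,v_3]

Hence C_0 ≅ Z^4, C_1 ≅ Z^4.

∂_1: C_1 → C_0 maps an edge to its endpoints' difference, ∂[p,q] = q − p.
The 4×4 boundary matrix has rank 3 and Smith normal form diag(1,1,1).

From H_k ≅ ker(∂_k) / im(∂_{k+1}) we obtain:

  H_0: rank C_0 − rank ∂_1 = 4 − 3 = 1, and the invariant factors of ∂_1 are all 1, so H_0 ≅ Z.
  H_1: rank ker ∂_1 − rank ∂_2 = (4 − 3) − 0 = 1, and there is no ∂_2, so H_1 ≅ Z.

(K is a triangulation of the circle S^1.)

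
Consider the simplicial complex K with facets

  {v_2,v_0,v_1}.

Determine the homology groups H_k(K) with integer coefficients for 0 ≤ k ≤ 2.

Take the total order v_0 < v_1 < v_2 on the vertex set. Then K (dimension 2) consists of the simplices:

  0-simplices (3): [v_0], [v_1], [v_2]
  1-simplices (3): [v_0,v_1], [v_0,v_2], [v_1,v_2]
  2-simplices (1): [v_0,v_1,v_2]

so the chain groups are C_0 ≅ Z^3, C_1 ≅ Z^3, C_2 ≅ Z^1.

The boundary map ∂_1: C_1 → C_0 is given by ∂[p,q] = [q] − [p].
The 3×3 boundary matrix has rank 2 and Smith normal form diag(1,1).

The boundary map ∂_2: C_2 → C_1 sends each 2-simplex [p,q,r] to [q,r] − [p,r] + [p,q]. For instance
  ∂[v_0,v_1,v_2] = [v_1,v_2] − [v_0,v_2] + [v_0,v_1].
The 3×1 boundary matrix has rank 1 and Smith normal form diag(1).

Reading off H_k = ker ∂_k / im ∂_{k+1}:

  H_0: rank C_0 − rank ∂_1 = 3 − 2 = 1, and the invariant factors of ∂_1 are all 1, so H_0 = Z.
  H_1: rank ker ∂_1 − rank ∂_2 = (3 − 2) − 1 = 0, and the invariant factors of ∂_2 are all 1, so H_1 = 0.
  H_2: rank ker ∂_2 − rank ∂_3 = (1 − 1) − 0 = 0, and there is no ∂_3, so H_2 = 0.

As a check, the Euler characteristic is 3 − 3 + 1 = 1, which agrees with 1 − 0 + 0 = 1.

H_0 = Z,  H_1 = 0,  H_2 = 0.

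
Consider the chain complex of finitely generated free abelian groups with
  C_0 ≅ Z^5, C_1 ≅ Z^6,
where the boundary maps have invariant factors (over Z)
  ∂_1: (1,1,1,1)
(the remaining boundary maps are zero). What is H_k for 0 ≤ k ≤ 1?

H_0: b_0 = 5 − 0 − 4 = 1; torsion from ∂_1 factors > 1: none. So H_0 ≅ Z.
H_1: b_1 = 6 − 4 − 0 = 2; torsion from ∂_2 factors > 1: none. So H_1 ≅ Z^2.

H_0 ≅ Z,  H_1 ≅ Z^2.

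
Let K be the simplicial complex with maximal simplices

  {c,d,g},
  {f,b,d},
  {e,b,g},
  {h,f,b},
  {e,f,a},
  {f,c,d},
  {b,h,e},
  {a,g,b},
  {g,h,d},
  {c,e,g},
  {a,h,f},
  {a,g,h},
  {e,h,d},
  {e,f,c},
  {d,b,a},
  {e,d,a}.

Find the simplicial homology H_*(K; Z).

We work with the vertex ordering a < b < c < d < e < f < g < h. The simplices of K, each written with vertices in increasing order, are:

  0-simplices (8): a, b, c, d, e, f, g, h
  1-simplices (24): ab, ad, ae, af, ag, ah, bd, be, bf, bg, bh, cd, ce, cf, cg, de, df, dg, dh, ef, eg, eh, fh, gh
  2-simplices (16): abd, abg, ade, aef, afh, agh, bdf, beg, beh, bfh, cdf, cdg, cef, ceg, deh, dgh

giving chain groups C_0 ≅ Z^8, C_1 ≅ Z^24, C_2 ≅ Z^16.

The boundary map ∂_1: C_1 → C_0 sends each edge [p,q] (with p < q) to q − p. For instance
  ∂bf = f − b.
As a 8×24 matrix over Z this has rank 7, with invariant factors (1,1,1,1,1,1,1).

Boundary ∂_2: C_2 → C_1 sends each 2-simplex [p,q,r] to [q,r] − [p,r] + [p,q]. For instance
  ∂bdf = df − bf + bd,
  ∂agh = gh − ah + ag.
This gives a 24×16 integer matrix of rank 15; reducing to Smith normal form yields diagonal entries (1,1,1,1,1,1,1,1,1,1,1,1,1,1,1).

Reading off H_k = ker ∂_k / im ∂_{k+1}:

  H_0: rank C_0 − rank ∂_1 = 8 − 7 = 1, and the invariant factors of ∂_1 are all 1, so H_0 = Z.
  H_1: rank ker ∂_1 − rank ∂_2 = (24 − 7) − 15 = 2, and the invariant factors of ∂_2 are all 1, so H_1 = Z^2.
  H_2: rank ker ∂_2 − rank ∂_3 = (16 − 15) − 0 = 1, and there is no ∂_3, so H_2 = Z.

H_0 = Z,  H_1 = Z^2,  H_2 = Z.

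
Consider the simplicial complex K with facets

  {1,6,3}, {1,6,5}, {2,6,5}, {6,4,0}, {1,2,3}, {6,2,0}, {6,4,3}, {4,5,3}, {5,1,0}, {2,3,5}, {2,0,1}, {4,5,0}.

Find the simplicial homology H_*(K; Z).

Take the total order 0 < 1 < 2 < 3 < 4 < 5 < 6 on the vertex set. Then K (dimension 2) consists of the simplices:

  0-simplices (7): [0], [1], [2], [3], [4], [5], [6]
  1-simplices (18): [0,1], [0,2], [0,4], [0,5], [0,6], [1,2], [1,3], [1,5], [1,6], [2,3], [2,5], [2,6], [3,4], [3,5], [3,6], [4,5], [4,6], [5,6]
  2-simplices (12): [0,1,2], [0,1,5], [0,2,6], [0,4,5], [0,4,6], [1,2,3], [1,3,6], [1,5,6], [2,3,5], [2,5,6], [3,4,5], [3,4,6]

giving chain groups C_0 ≅ Z^7, C_1 ≅ Z^18, C_2 ≅ Z^12.

∂_1: C_1 → C_0 is given by ∂[p,q] = [q] − [p]. For instance
  ∂[5,6] = [6] − [5].
The 7×18 boundary matrix has rank 6 and Smith normal form diag(1,1,1,1,1,1).

The boundary map ∂_2: C_2 → C_1 sends each 2-simplex [p,q,r] to [q,r] − [p,r] + [p,q]. For instance
  ∂[0,1,2] = [1,2] − [0,2] + [0,1],
  ∂[1,2,3] = [2,3] − [1,3] + [1,2].
The 18×12 boundary matrix has rank 12 and Smith normal form diag(1,1,1,1,1,1,1,1,1,1,1,2).

Reading off H_k = ker ∂_k / im ∂_{k+1}:

  H_0: rank C_0 − rank ∂_1 = 7 − 6 = 1, and the invariant factors of ∂_1 are all 1, so H_0 = Z.
  H_1: rank ker ∂_1 − rank ∂_2 = (18 − 6) − 12 = 0, and ∂_2 has invariant factor 2 > 1, so H_1 = Z/2.
  H_2: rank ker ∂_2 − rank ∂_3 = (12 − 12) − 0 = 0, and there is no ∂_3, so H_2 = 0.

(K is a triangulation of the real projective plane RP^2.)

H_0 = Z,  H_1 = Z/2,  H_2 = 0.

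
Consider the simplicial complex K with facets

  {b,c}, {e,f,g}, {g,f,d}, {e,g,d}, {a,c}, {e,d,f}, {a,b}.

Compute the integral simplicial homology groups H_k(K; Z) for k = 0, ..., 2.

K has 7 vertices, 9 edges, 4 triangles.
rank ∂_0 = 0, rank ∂_1 = 5 ⇒ b_0 = 7 − 0 − 5 = 2; all invariant factors of ∂_1 are 1 so no torsion. So H_0 ≅ Z^2.
rank ∂_1 = 5, rank ∂_2 = 3 ⇒ b_1 = 9 − 5 − 3 = 1; all invariant factors of ∂_2 are 1 so no torsion. So H_1 ≅ Z.
rank ∂_2 = 3, rank ∂_3 = 0 ⇒ b_2 = 4 − 3 − 0 = 1. So H_2 ≅ Z.

H_0 ≅ Z^2,  H_1 ≅ Z,  H_2 ≅ Z.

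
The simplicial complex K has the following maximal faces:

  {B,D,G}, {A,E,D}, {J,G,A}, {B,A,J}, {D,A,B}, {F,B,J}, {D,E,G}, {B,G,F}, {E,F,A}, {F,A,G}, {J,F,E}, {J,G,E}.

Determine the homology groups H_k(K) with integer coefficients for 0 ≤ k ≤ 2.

Order the vertices as A < B < D < E < F < G < J. Listing each simplex with vertices in this order, K has dimension 2 with simplices:

  0-simplices (7): A, B, D, E, F, G, J
  1-simplices (18): AB, AD, AE, AF, AG, AJ, BD, BF, BG, BJ, DE, DG, EF, EG, EJ, FG, FJ, GJ
  2-simplices (12): ABD, ABJ, ADE, AEF, AFG, AGJ, BDG, BFG, BFJ, DEG, EFJ, EGJ

giving chain groups C_0 ≅ Z^7, C_1 ≅ Z^18, C_2 ≅ Z^12.

∂_1: C_1 → C_0 maps an edge to its endpoints' difference, ∂[p,q] = q − p. For instance
  ∂DE = E − D.
This gives a 7×18 integer matrix of rank 6; reducing to Smith normal form yields diagonal entries (1,1,1,1,1,1).

The boundary map ∂_2: C_2 → C_1 maps a triangle to the signed sum of its edges. For instance
  ∂BFJ = FJ − BJ + BF,
  ∂EGJ = GJ − EJ + EG.
As a 18×12 matrix over Z this has rank 12, with invariant factors (1,1,1,1,1,1,1,1,1,1,1,2).

Computing H_k = (kernel of ∂_k) / (image of ∂_{k+1}):

  H_0: rank C_0 − rank ∂_1 = 7 − 6 = 1, and the invariant factors of ∂_1 are all 1, so H_0 = Z.
  H_1: rank ker ∂_1 − rank ∂_2 = (18 − 6) − 12 = 0, and ∂_2 has invariant factor 2 > 1, so H_1 = Z/2.
  H_2: rank ker ∂_2 − rank ∂_3 = (12 − 12) − 0 = 0, and there is no ∂_3, so H_2 = 0.

H_0 ≅ Z,  H_1 ≅ Z/2,  H_2 = 0.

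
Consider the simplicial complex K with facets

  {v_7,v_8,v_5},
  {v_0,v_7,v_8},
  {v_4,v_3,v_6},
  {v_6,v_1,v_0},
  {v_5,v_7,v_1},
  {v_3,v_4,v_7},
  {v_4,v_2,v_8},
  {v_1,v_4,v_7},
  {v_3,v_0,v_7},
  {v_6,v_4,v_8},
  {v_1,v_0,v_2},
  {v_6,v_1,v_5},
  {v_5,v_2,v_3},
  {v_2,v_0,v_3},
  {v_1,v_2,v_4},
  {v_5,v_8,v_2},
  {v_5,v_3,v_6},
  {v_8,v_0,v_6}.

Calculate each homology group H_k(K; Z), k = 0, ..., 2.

H_0 = Z,  H_1 = Z^2,  H_2 = Z.

Fix the vertex order v_0 < v_1 < v_2 < v_3 < v_4 < v_5 < v_6 < v_7 < v_8 and write every simplex with vertices in increasing order. Then dim K = 2 and the simplices of K are:

  0-simplices (9): [v_0], [v_1], [v_2], [v_3], [v_4], [v_5], [v_6], [v_7], [v_8]
  1-simplices (27): (27 of them)
  2-simplices (18): (18 of them)

Hence C_0 ≅ Z^9, C_1 ≅ Z^27, C_2 ≅ Z^18.

Boundary ∂_1: C_1 → C_0 is given by ∂[p,q] = [q] − [p].
The resulting 9×27 matrix has rank 8, and its Smith normal form has invariant factors (1,1,1,1,1,1,1,1).

Boundary ∂_2: C_2 → C_1 sends each 2-simplex [p,q,r] to [q,r] − [p,r] + [p,q]. For instance
  ∂[v_1,v_4,v_7] = [v_4,v_7] − [v_1,v_7] + [v_1,v_4],
  ∂[v_1,v_2,v_4] = [v_2,v_4] − [v_1,v_4] + [v_1,v_2].
This gives a 27×18 integer matrix of rank 17; reducing to Smith normal form yields diagonal entries (1,1,1,1,1,1,1,1,1,1,1,1,1,1,1,1,1).

Now H_k = ker ∂_k / im ∂_{k+1}, so:

  H_0: rank C_0 − rank ∂_1 = 9 − 8 = 1, and the invariant factors of ∂_1 are all 1, so H_0 ≅ Z.
  H_1: rank ker ∂_1 − rank ∂_2 = (27 − 8) − 17 = 2, and the invariant factors of ∂_2 are all 1, so H_1 ≅ Z^2.
  H_2: rank ker ∂_2 − rank ∂_3 = (18 − 17) − 0 = 1, and there is no ∂_3, so H_2 ≅ Z.

(K is a triangulation of the torus T^2.)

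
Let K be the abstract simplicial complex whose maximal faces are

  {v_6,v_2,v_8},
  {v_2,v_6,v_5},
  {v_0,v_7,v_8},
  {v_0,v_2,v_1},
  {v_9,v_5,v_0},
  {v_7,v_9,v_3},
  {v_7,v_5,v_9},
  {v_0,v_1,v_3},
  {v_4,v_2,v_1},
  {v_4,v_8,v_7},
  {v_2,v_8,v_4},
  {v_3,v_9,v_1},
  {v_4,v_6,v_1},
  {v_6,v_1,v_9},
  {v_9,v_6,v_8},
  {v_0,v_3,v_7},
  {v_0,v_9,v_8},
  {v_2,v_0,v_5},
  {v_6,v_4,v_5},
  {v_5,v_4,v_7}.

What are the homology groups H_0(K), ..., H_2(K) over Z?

H_0 ≅ Z,  H_1 ≅ Z ⊕ Z/2,  H_2 = 0.

Order the vertices as v_0 < v_1 < v_2 < v_3 < v_4 < v_5 < v_6 < v_7 < v_8 < v_9. Listing each simplex with vertices in this order, K has dimension 2 with simplices:

  0-simplices (10): [v_0], [v_1], [v_2], [v_3], [v_4], [v_5], [v_6], [v_7], [v_8], [v_9]
  1-simplices (30): (30 of them)
  2-simplices (20): (20 of them)

so the chain groups are C_0 ≅ Z^10, C_1 ≅ Z^30, C_2 ≅ Z^20.

Boundary ∂_1: C_1 → C_0 maps an edge to its endpoints' difference, ∂[p,q] = q − p. For instance
  ∂[v_2,v_5] = [v_5] − [v_2].
The 10×30 boundary matrix has rank 9 and Smith normal form diag(1,1,1,1,1,1,1,1,1).

∂_2: C_2 → C_1 maps a triangle to the signed sum of its edges. For instance
  ∂[v_1,v_2,v_4] = [v_2,v_4] − [v_1,v_4] + [v_1,v_2],
  ∂[v_1,v_4,v_6] = [v_4,v_6] − [v_1,v_6] + [v_1,v_4].
The 30×20 boundary matrix has rank 20 and Smith normal form diag(1,1,1,1,1,1,1,1,1,1,1,1,1,1,1,1,1,1,1,2).

Computing H_k = (kernel of ∂_k) / (image of ∂_{k+1}):

  H_0: rank C_0 − rank ∂_1 = 10 − 9 = 1, and the invariant factors of ∂_1 are all 1, so H_0 = Z.
  H_1: rank ker ∂_1 − rank ∂_2 = (30 − 9) − 20 = 1, and ∂_2 has invariant factor 2 > 1, so H_1 = Z ⊕ Z/2.
  H_2: rank ker ∂_2 − rank ∂_3 = (20 − 20) − 0 = 0, and there is no ∂_3, so H_2 = 0.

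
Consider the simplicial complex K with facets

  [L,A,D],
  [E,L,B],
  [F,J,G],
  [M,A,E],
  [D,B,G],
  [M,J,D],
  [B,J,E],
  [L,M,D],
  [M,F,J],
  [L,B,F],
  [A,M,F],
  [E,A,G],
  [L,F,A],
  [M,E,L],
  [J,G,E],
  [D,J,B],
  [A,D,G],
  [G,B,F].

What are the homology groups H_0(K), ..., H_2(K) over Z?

K has 9 vertices, 27 edges, 18 triangles.
rank ∂_0 = 0, rank ∂_1 = 8 ⇒ b_0 = 9 − 0 − 8 = 1; all invariant factors of ∂_1 are 1 so no torsion. So H_0 ≅ Z.
rank ∂_1 = 8, rank ∂_2 = 18 ⇒ b_1 = 27 − 8 − 18 = 1; ∂_2 has invariant factor(s) [2] giving torsion. So H_1 ≅ Z ⊕ Z/2.
rank ∂_2 = 18, rank ∂_3 = 0 ⇒ b_2 = 18 − 18 − 0 = 0. So H_2 ≅ 0.

H_0 ≅ Z,  H_1 ≅ Z ⊕ Z/2,  H_2 = 0.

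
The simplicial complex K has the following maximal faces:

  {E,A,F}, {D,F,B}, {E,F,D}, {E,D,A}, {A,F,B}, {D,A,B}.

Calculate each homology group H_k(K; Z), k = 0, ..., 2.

K has 5 vertices, 9 edges, 6 triangles.
rank ∂_0 = 0, rank ∂_1 = 4 ⇒ b_0 = 5 − 0 − 4 = 1; all invariant factors of ∂_1 are 1 so no torsion. So H_0 = Z.
rank ∂_1 = 4, rank ∂_2 = 5 ⇒ b_1 = 9 − 4 − 5 = 0; all invariant factors of ∂_2 are 1 so no torsion. So H_1 = 0.
rank ∂_2 = 5, rank ∂_3 = 0 ⇒ b_2 = 6 − 5 − 0 = 1. So H_2 = Z.

H_0 ≅ Z,  H_1 = 0,  H_2 ≅ Z.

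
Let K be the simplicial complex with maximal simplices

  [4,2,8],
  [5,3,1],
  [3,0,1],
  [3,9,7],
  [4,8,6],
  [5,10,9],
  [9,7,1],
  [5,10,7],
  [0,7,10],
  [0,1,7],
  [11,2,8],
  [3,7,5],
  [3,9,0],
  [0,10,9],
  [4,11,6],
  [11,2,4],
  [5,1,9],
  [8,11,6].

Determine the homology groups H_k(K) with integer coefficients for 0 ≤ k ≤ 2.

Fix the vertex order 0 < 1 < 2 < 3 < 4 < 5 < 6 < 7 < 8 < 9 < 10 < 11 and write every simplex with vertices in increasing order. Then dim K = 2 and the simplices of K are:

  0-simplices (12): [0], [1], [2], [3], [4], [5], [6], [7], [8], [9], [10], [11]
  1-simplices (27): (27 of them)
  2-simplices (18): (18 of them)

so the chain groups are C_0 ≅ Z^12, C_1 ≅ Z^27, C_2 ≅ Z^18.

The boundary map ∂_1: C_1 → C_0 sends each edge [p,q] (with p < q) to q − p. For instance
  ∂[0,1] = [1] − [0].
This gives a 12×27 integer matrix of rank 10; reducing to Smith normal form yields diagonal entries (1,1,1,1,1,1,1,1,1,1).

∂_2: C_2 → C_1 sends each 2-simplex [p,q,r] to [q,r] − [p,r] + [p,q]. For instance
  ∂[0,1,7] = [1,7] − [0,7] + [0,1],
  ∂[0,7,10] = [7,10] − [0,10] + [0,7].
This gives a 27×18 integer matrix of rank 17; reducing to Smith normal form yields diagonal entries (1,1,1,1,1,1,1,1,1,1,1,1,1,1,1,1,2).

Computing H_k = (kernel of ∂_k) / (image of ∂_{k+1}):

  H_0: rank C_0 − rank ∂_1 = 12 − 10 = 2, and the invariant factors of ∂_1 are all 1, so H_0 = Z^2.
  H_1: rank ker ∂_1 − rank ∂_2 = (27 − 10) − 17 = 0, and ∂_2 has invariant factor 2 > 1, so H_1 = Z/2Z.
  H_2: rank ker ∂_2 − rank ∂_3 = (18 − 17) − 0 = 1, and there is no ∂_3, so H_2 = Z.

(K is a triangulation of the disjoint union of the 2-sphere S^2 and the real projective plane RP^2.)

H_0 = Z^2,  H_1 = Z/2Z,  H_2 = Z.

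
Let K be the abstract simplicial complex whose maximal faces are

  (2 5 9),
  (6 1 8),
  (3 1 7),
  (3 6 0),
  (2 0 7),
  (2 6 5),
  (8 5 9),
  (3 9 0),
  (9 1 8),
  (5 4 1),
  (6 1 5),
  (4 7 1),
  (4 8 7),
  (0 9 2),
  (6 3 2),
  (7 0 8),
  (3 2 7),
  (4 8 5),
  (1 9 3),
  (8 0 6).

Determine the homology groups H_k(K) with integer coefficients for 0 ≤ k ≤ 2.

H_0 ≅ Z,  H_1 ≅ Z ⊕ Z/2Z,  H_2 = 0.

Take the total order 0 < 1 < 2 < 3 < 4 < 5 < 6 < 7 < 8 < 9 on the vertex set. Then K (dimension 2) consists of the simplices:

  0-simplices (10): [0], [1], [2], [3], [4], [5], [6], [7], [8], [9]
  1-simplices (30): (30 of them)
  2-simplices (20): (20 of them)

so the chain groups are C_0 ≅ Z^10, C_1 ≅ Z^30, C_2 ≅ Z^20.

The boundary map ∂_1: C_1 → C_0 is given by ∂[p,q] = [q] − [p].
As a 10×30 matrix over Z this has rank 9, with invariant factors (1,1,1,1,1,1,1,1,1).

Boundary ∂_2: C_2 → C_1 acts by ∂[p,q,r] = [q,r] − [p,r] + [p,q]. For instance
  ∂[1,3,9] = [3,9] − [1,9] + [1,3],
  ∂[0,3,6] = [3,6] − [0,6] + [0,3].
The 30×20 boundary matrix has rank 20 and Smith normal form diag(1,1,1,1,1,1,1,1,1,1,1,1,1,1,1,1,1,1,1,2).

Computing H_k = (kernel of ∂_k) / (image of ∂_{k+1}):

  H_0: rank C_0 − rank ∂_1 = 10 − 9 = 1, and the invariant factors of ∂_1 are all 1, so H_0 = Z.
  H_1: rank ker ∂_1 − rank ∂_2 = (30 − 9) − 20 = 1, and ∂_2 has invariant factor 2 > 1, so H_1 = Z ⊕ Z/2Z.
  H_2: rank ker ∂_2 − rank ∂_3 = (20 − 20) − 0 = 0, and there is no ∂_3, so H_2 = 0.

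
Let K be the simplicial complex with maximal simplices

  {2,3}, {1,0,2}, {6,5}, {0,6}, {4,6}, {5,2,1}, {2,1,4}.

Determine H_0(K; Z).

K has 7 vertices, 11 edges, 3 triangles.
rank ∂_0 = 0, rank ∂_1 = 6 ⇒ b_0 = 7 − 0 − 6 = 1; all invariant factors of ∂_1 are 1 so no torsion. So H_0 = Z.

H_0 ≅ Z.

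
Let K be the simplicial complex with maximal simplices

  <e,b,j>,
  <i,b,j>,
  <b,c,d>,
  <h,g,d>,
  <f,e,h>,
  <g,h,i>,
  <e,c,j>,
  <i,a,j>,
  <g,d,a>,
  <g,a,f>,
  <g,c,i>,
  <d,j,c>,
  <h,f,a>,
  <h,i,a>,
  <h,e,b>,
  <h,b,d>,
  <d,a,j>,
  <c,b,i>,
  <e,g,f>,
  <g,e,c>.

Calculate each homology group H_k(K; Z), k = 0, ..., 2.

H_0 ≅ Z,  H_1 ≅ Z ⊕ Z/2,  H_2 = 0.

Order the vertices as a < b < c < d < e < f < g < h < i < j. Listing each simplex with vertices in this order, K has dimension 2 with simplices:

  0-simplices (10): a, b, c, d, e, f, g, h, i, j
  1-simplices (30): ad, af, ag, ah, ai, aj, bc, bd, be, bh, bi, bj, cd, ce, cg, ci, cj, dg, dh, dj, ef, eg, eh, ej, fg, fh, gh, gi, hi, ij
  2-simplices (20): adg, adj, afg, afh, ahi, aij, bcd, bci, bdh, beh, bej, bij, cdj, ceg, cej, cgi, dgh, efg, efh, ghi

Hence C_0 ≅ Z^10, C_1 ≅ Z^30, C_2 ≅ Z^20.

∂_1: C_1 → C_0 sends each edge [p,q] (with p < q) to q − p. For instance
  ∂eh = h − e.
As a 10×30 matrix over Z this has rank 9, with invariant factors (1,1,1,1,1,1,1,1,1).

Boundary ∂_2: C_2 → C_1 sends each 2-simplex [p,q,r] to [q,r] − [p,r] + [p,q]. For instance
  ∂bci = ci − bi + bc,
  ∂bcd = cd − bd + bc.
The resulting 30×20 matrix has rank 20, and its Smith normal form has invariant factors (1,1,1,1,1,1,1,1,1,1,1,1,1,1,1,1,1,1,1,2).

From H_k ≅ ker(∂_k) / im(∂_{k+1}) we obtain:

  H_0: rank C_0 − rank ∂_1 = 10 − 9 = 1, and the invariant factors of ∂_1 are all 1, so H_0 ≅ Z.
  H_1: rank ker ∂_1 − rank ∂_2 = (30 − 9) − 20 = 1, and ∂_2 has invariant factor 2 > 1, so H_1 ≅ Z ⊕ Z/2.
  H_2: rank ker ∂_2 − rank ∂_3 = (20 − 20) − 0 = 0, and there is no ∂_3, so H_2 ≅ 0.

(K is a triangulation of the Klein bottle.)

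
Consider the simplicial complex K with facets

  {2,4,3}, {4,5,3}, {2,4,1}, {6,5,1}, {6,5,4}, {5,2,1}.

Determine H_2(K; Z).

Take the total order 1 < 2 < 3 < 4 < 5 < 6 on the vertex set. Then K (dimension 2) consists of the simplices:

  0-simplices (6): [1], [2], [3], [4], [5], [6]
  1-simplices (12): [1,2], [1,4], [1,5], [1,6], [2,3], [2,4], [2,5], [3,4], [3,5], [4,5], [4,6], [5,6]
  2-simplices (6): [1,2,4], [1,2,5], [1,5,6], [2,3,4], [3,4,5], [4,5,6]

Hence C_0 ≅ Z^6, C_1 ≅ Z^12, C_2 ≅ Z^6.

∂_1: C_1 → C_0 maps an edge to its endpoints' difference, ∂[p,q] = q − p. For instance
  ∂[1,5] = [5] − [1].
The resulting 6×12 matrix has rank 5, and its Smith normal form has invariant factors (1,1,1,1,1).

Boundary ∂_2: C_2 → C_1 maps a triangle to the signed sum of its edges. For instance
  ∂[1,2,4] = [2,4] − [1,4] + [1,2],
  ∂[3,4,5] = [4,5] − [3,5] + [3,4].
The resulting 12×6 matrix has rank 6, and its Smith normal form has invariant factors (1,1,1,1,1,1).

Reading off H_k = ker ∂_k / im ∂_{k+1}:

  H_2: rank ker ∂_2 − rank ∂_3 = (6 − 6) − 0 = 0, and there is no ∂_3, so H_2 = 0.

H_2 ≅ 0.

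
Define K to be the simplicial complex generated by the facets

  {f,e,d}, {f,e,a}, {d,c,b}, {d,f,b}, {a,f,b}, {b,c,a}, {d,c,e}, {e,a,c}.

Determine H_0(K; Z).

H_0 ≅ Z.

Fix the vertex order a < b < c < d < e < f and write every simplex with vertices in increasing order. Then dim K = 2 and the simplices of K are:

  0-simplices (6): a, b, c, d, e, f
  1-simplices (12): ab, ac, ae, af, bc, bd, bf, cd, ce, de, df, ef
  2-simplices (8): abc, abf, ace, aef, bcd, bdf, cde, def

Hence C_0 ≅ Z^6, C_1 ≅ Z^12, C_2 ≅ Z^8.

Boundary ∂_1: C_1 → C_0 sends each edge [p,q] (with p < q) to q − p. For instance
  ∂cd = d − c.
The 6×12 boundary matrix has rank 5 and Smith normal form diag(1,1,1,1,1).

∂_2: C_2 → C_1 maps a triangle to the signed sum of its edges. For instance
  ∂def = ef − df + de,
  ∂abc = bc − ac + ab.
The 12×8 boundary matrix has rank 7 and Smith normal form diag(1,1,1,1,1,1,1).

Reading off H_k = ker ∂_k / im ∂_{k+1}:

  H_0: rank C_0 − rank ∂_1 = 6 − 5 = 1, and the invariant factors of ∂_1 are all 1, so H_0 = Z.

(K is a triangulation of the 2-sphere S^2.)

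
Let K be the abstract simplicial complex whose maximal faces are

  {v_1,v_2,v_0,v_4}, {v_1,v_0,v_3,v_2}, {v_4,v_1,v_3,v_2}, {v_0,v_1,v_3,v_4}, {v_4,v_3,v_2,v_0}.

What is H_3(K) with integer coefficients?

H_3 = Z.

Fix the vertex order v_0 < v_1 < v_2 < v_3 < v_4 and write every simplex with vertices in increasing order. Then dim K = 3 and the simplices of K are:

  0-simplices (5): [v_0], [v_1], [v_2], [v_3], [v_4]
  1-simplices (10): [v_0,v_1], [v_0,v_2], [v_0,v_3], [v_0,v_4], [v_1,v_2], [v_1,v_3], [v_1,v_4], [v_2,v_3], [v_2,v_4], [v_3,v_4]
  2-simplices (10): [v_0,v_1,v_2], [v_0,v_1,v_3], [v_0,v_1,v_4], [v_0,v_2,v_3], [v_0,v_2,v_4], [v_0,v_3,v_4], [v_1,v_2,v_3], [v_1,v_2,v_4], [v_1,v_3,v_4], [v_2,v_3,v_4]
  3-simplices (5): [v_0,v_1,v_2,v_3], [v_0,v_1,v_2,v_4], [v_0,v_1,v_3,v_4], [v_0,v_2,v_3,v_4], [v_1,v_2,v_3,v_4]

Hence C_0 ≅ Z^5, C_1 ≅ Z^10, C_2 ≅ Z^10, C_3 ≅ Z^5.

The boundary map ∂_1: C_1 → C_0 sends each edge [p,q] (with p < q) to q − p.
The resulting 5×10 matrix has rank 4, and its Smith normal form has invariant factors (1,1,1,1).

The boundary map ∂_2: C_2 → C_1 acts by ∂[p,q,r] = [q,r] − [p,r] + [p,q]. For instance
  ∂[v_0,v_2,v_4] = [v_2,v_4] − [v_0,v_4] + [v_0,v_2],
  ∂[v_1,v_2,v_3] = [v_2,v_3] − [v_1,v_3] + [v_1,v_2].
As a 10×10 matrix over Z this has rank 6, with invariant factors (1,1,1,1,1,1).

Boundary ∂_3: C_3 → C_2 sends each 3-simplex σ to the alternating sum Σ_i (−1)^i (σ with its i-th vertex removed). For instance
  ∂[v_1,v_2,v_3,v_4] = [v_2,v_3,v_4] − [v_1,v_3,v_4] + [v_1,v_2,v_4] − [v_1,v_2,v_3],
  ∂[v_0,v_2,v_3,v_4] = [v_2,v_3,v_4] − [v_0,v_3,v_4] + [v_0,v_2,v_4] − [v_0,v_2,v_3].
The 10×5 boundary matrix has rank 4 and Smith normal form diag(1,1,1,1).

Now H_k = ker ∂_k / im ∂_{k+1}, so:

  H_3: rank ker ∂_3 − rank ∂_4 = (5 − 4) − 0 = 1, and there is no ∂_4, so H_3 ≅ Z.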